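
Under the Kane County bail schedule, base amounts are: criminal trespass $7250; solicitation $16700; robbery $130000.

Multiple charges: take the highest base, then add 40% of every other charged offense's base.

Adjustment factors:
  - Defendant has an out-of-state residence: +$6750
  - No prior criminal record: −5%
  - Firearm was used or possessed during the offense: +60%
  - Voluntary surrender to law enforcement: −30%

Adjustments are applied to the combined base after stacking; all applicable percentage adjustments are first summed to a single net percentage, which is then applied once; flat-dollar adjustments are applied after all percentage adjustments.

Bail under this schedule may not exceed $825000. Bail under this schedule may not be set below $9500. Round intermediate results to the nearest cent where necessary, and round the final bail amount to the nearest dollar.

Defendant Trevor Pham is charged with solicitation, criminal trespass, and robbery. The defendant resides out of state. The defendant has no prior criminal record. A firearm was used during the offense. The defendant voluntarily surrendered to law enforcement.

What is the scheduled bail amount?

Base amounts from the schedule: solicitation $16700; criminal trespass $7250; robbery $130000.
Stacking rule: highest base plus 40% of each additional charge. Highest is robbery at $130000. Additional: $16700 × 40% = $6680; $7250 × 40% = $2900. Combined base = $130000 + $9580 = $139580.
Net percentage adjustment: −5% +60% −30% = +25%. $139580 × 1.25 = $174475.
Defendant has an out-of-state residence (+$6750 flat): $174475 + $6750 = $181225.
$181225 is within the $825000 maximum.
$181225 is at or above the $9500 minimum.

$181225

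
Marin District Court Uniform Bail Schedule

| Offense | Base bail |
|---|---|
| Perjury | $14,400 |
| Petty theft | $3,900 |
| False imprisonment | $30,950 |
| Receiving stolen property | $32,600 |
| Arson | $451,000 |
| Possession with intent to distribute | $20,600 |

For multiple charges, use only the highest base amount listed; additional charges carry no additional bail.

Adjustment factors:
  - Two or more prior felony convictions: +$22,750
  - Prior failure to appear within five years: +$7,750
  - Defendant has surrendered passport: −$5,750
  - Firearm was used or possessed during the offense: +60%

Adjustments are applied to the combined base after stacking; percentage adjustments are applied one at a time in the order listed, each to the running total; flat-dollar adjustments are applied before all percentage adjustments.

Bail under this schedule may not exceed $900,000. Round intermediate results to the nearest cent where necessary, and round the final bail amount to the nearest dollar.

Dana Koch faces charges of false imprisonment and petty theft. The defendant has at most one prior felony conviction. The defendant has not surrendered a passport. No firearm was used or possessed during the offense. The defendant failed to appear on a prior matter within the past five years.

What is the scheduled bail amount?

$38,700

Base amounts from the schedule: false imprisonment $30,950; petty theft $3,900.
Stacking rule: use the highest base only. Highest is false imprisonment at $30,950. Combined base = $30,950.
Prior failure to appear within five years (+$7,750 flat): $30,950 + $7,750 = $38,700.
$38,700 is within the $900,000 maximum.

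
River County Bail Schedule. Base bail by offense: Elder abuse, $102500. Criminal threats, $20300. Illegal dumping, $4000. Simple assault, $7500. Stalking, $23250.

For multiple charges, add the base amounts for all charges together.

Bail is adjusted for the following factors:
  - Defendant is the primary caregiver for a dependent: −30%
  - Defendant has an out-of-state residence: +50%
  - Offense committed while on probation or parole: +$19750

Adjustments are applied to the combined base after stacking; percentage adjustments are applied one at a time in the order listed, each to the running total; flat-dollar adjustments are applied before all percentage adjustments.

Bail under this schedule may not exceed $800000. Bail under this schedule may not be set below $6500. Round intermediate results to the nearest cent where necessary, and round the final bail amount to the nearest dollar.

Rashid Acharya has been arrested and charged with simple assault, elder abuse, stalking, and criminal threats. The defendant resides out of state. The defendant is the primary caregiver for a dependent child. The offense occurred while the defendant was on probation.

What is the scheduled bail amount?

$181965

Base amounts from the schedule: simple assault $7500; elder abuse $102500; stalking $23250; criminal threats $20300.
Stacking rule: sum of all bases. $7500 + $102500 + $23250 + $20300 = $153550.
Offense committed while on probation or parole (+$19750 flat): $153550 + $19750 = $173300.
Defendant is the primary caregiver for a dependent (−30%): $173300 × 0.7 = $121310.
Defendant has an out-of-state residence (+50%): $121310 × 1.5 = $181965.
$181965 is within the $800000 maximum.
$181965 is at or above the $6500 minimum.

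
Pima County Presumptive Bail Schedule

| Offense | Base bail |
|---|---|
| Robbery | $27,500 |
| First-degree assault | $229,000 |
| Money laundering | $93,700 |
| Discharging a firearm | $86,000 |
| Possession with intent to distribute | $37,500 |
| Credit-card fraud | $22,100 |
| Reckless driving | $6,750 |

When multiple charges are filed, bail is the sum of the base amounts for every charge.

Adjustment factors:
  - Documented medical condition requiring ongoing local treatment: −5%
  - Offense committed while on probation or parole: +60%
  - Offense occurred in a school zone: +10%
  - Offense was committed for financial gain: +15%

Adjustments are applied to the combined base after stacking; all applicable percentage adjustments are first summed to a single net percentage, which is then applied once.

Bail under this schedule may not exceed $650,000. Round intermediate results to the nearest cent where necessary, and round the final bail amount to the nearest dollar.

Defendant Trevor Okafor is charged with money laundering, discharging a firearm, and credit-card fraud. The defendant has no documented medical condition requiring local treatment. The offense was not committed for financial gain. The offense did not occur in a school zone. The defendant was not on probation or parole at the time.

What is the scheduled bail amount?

Base amounts from the schedule: money laundering $93,700; discharging a firearm $86,000; credit-card fraud $22,100.
Stacking rule: sum of all bases. $93,700 + $86,000 + $22,100 = $201,800.
No adjustment factors apply to this defendant.
$201,800 is within the $650,000 maximum.

$201,800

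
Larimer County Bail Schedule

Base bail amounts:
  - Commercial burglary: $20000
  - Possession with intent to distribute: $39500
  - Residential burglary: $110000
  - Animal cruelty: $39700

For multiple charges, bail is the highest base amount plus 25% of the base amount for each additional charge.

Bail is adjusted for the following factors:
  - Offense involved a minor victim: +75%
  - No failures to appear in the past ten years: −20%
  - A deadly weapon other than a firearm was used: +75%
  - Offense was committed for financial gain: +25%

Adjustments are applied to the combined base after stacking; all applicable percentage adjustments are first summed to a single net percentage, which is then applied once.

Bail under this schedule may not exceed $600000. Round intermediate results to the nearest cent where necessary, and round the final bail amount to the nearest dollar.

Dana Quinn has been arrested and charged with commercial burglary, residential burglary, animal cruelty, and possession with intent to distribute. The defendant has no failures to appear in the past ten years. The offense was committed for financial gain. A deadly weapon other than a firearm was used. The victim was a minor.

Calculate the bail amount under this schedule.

$343740

Base amounts from the schedule: commercial burglary $20000; residential burglary $110000; animal cruelty $39700; possession with intent to distribute $39500.
Stacking rule: highest base plus 25% of each additional charge. Highest is residential burglary at $110000. Additional: $20000 × 25% = $5000; $39700 × 25% = $9925; $39500 × 25% = $9875. Combined base = $110000 + $24800 = $134800.
Net percentage adjustment: +75% −20% +75% +25% = +155%. $134800 × 2.55 = $343740.
$343740 is within the $600000 maximum.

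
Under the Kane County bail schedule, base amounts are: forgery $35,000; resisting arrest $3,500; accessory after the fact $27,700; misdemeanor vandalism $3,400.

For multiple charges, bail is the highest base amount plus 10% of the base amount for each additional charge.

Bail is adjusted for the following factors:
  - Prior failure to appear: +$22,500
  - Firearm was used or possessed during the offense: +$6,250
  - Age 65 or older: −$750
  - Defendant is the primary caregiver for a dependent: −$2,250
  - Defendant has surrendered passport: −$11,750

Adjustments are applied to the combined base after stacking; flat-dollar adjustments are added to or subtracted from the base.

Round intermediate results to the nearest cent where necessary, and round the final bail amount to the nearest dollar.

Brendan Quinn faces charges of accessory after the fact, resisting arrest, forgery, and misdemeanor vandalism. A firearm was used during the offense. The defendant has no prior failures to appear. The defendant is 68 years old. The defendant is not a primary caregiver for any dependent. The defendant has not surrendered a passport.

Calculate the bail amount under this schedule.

$43,960

Base amounts from the schedule: accessory after the fact $27,700; resisting arrest $3,500; forgery $35,000; misdemeanor vandalism $3,400.
Stacking rule: highest base plus 10% of each additional charge. Highest is forgery at $35,000. Additional: $27,700 × 10% = $2,770; $3,500 × 10% = $350; $3,400 × 10% = $340. Combined base = $35,000 + $3,460 = $38,460.
Firearm was used or possessed during the offense (+$6,250 flat): $38,460 + $6,250 = $44,710.
Age 65 or older (−$750 flat): $44,710 − $750 = $43,960.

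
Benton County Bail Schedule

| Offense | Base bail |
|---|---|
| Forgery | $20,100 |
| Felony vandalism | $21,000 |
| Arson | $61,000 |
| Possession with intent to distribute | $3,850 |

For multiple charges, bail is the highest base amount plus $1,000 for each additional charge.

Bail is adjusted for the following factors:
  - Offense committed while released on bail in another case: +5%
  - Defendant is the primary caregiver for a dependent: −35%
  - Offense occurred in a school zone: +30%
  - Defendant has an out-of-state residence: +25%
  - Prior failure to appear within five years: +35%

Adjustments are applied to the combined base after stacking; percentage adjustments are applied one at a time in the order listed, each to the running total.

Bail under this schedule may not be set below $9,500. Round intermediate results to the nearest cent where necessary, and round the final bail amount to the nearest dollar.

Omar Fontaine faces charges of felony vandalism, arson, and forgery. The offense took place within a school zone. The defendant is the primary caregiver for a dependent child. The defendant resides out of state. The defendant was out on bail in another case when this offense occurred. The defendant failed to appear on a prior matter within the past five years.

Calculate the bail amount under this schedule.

Base amounts from the schedule: felony vandalism $21,000; arson $61,000; forgery $20,100.
Stacking rule: highest base plus $1,000 per additional charge. Highest is arson at $61,000; 2 additional charges → +$2,000. Combined base = $63,000.
Offense committed while released on bail in another case (+5%): $63,000 × 1.05 = $66,150.
Defendant is the primary caregiver for a dependent (−35%): $66,150 × 0.65 = $42,997.50.
Offense occurred in a school zone (+30%): $42,997.50 × 1.3 = $55,896.75.
Defendant has an out-of-state residence (+25%): $55,896.75 × 1.25 = $69,870.94.
Prior failure to appear within five years (+35%): $69,870.94 × 1.35 = $94,325.77.
$94,325.77 is at or above the $9,500 minimum.
Rounded to the nearest dollar: $94,326.

$94,326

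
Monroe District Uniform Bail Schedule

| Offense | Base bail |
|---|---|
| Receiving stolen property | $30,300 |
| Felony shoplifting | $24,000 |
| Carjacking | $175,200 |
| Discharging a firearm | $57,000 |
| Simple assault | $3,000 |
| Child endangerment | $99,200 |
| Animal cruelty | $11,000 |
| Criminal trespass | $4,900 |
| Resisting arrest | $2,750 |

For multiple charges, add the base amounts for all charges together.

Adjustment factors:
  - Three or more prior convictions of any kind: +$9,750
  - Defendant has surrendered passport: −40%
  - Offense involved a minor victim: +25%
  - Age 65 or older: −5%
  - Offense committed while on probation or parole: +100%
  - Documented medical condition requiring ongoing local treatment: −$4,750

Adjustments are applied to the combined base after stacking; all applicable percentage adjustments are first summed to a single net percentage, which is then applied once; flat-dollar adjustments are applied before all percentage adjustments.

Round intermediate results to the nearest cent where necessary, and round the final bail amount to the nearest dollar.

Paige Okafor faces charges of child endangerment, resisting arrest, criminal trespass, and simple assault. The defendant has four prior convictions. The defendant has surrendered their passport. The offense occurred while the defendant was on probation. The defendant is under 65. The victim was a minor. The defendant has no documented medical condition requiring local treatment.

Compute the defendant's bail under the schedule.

Base amounts from the schedule: child endangerment $99,200; resisting arrest $2,750; criminal trespass $4,900; simple assault $3,000.
Stacking rule: sum of all bases. $99,200 + $2,750 + $4,900 + $3,000 = $109,850.
Three or more prior convictions of any kind (+$9,750 flat): $109,850 + $9,750 = $119,600.
Net percentage adjustment: −40% +25% +100% = +85%. $119,600 × 1.85 = $221,260.

$221,260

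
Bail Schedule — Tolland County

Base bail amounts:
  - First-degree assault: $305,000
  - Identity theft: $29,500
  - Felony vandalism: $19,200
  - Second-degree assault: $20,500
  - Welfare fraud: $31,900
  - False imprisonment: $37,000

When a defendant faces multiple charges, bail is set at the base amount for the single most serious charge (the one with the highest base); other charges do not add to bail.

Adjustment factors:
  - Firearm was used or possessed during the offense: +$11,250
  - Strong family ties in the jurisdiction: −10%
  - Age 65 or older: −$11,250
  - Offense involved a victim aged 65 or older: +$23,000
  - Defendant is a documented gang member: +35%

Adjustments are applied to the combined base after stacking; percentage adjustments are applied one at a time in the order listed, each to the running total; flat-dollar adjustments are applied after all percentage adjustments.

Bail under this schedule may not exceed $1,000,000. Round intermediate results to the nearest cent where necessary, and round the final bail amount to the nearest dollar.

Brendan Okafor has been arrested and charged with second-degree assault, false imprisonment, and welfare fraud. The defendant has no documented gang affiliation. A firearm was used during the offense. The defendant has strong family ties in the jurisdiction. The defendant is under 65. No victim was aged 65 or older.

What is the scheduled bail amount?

$44,550

Base amounts from the schedule: second-degree assault $20,500; false imprisonment $37,000; welfare fraud $31,900.
Stacking rule: use the highest base only. Highest is false imprisonment at $37,000. Combined base = $37,000.
Strong family ties in the jurisdiction (−10%): $37,000 × 0.9 = $33,300.
Firearm was used or possessed during the offense (+$11,250 flat): $33,300 + $11,250 = $44,550.
$44,550 is within the $1,000,000 maximum.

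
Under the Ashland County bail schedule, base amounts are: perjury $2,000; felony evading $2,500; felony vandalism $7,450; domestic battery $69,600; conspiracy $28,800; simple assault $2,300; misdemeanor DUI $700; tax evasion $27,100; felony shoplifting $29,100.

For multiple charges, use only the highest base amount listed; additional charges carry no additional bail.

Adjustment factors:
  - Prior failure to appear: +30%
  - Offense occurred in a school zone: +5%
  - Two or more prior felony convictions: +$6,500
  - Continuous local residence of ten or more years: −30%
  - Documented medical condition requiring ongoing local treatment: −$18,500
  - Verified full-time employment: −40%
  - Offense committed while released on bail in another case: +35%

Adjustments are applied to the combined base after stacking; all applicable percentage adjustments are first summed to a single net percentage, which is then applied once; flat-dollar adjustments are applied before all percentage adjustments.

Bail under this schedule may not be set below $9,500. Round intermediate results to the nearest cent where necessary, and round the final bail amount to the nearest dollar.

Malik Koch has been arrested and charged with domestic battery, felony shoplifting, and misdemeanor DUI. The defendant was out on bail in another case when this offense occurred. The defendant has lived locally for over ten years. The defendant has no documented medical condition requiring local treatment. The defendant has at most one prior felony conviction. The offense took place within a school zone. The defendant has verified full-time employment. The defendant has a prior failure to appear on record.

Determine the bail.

$69,600

Base amounts from the schedule: domestic battery $69,600; felony shoplifting $29,100; misdemeanor DUI $700.
Stacking rule: use the highest base only. Highest is domestic battery at $69,600. Combined base = $69,600.
Net percentage adjustment: +30% +5% −30% −40% +35% = +0%. $69,600 × 1 = $69,600.
$69,600 is at or above the $9,500 minimum.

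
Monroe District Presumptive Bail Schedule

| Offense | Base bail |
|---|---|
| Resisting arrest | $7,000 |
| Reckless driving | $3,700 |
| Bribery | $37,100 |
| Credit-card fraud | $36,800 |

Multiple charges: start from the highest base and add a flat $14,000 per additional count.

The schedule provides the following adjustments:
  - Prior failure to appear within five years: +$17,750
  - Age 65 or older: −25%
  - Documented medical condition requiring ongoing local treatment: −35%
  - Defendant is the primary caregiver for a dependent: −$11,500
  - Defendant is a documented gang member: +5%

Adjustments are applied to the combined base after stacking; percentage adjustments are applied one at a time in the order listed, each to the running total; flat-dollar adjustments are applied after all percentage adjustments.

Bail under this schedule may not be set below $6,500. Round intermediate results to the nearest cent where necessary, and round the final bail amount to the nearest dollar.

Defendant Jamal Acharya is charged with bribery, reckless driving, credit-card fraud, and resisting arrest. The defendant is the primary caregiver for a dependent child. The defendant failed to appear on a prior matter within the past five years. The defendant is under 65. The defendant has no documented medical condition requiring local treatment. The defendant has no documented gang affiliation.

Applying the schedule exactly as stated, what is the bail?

Base amounts from the schedule: bribery $37,100; reckless driving $3,700; credit-card fraud $36,800; resisting arrest $7,000.
Stacking rule: highest base plus $14,000 per additional charge. Highest is bribery at $37,100; 3 additional charges → +$42,000. Combined base = $79,100.
Prior failure to appear within five years (+$17,750 flat): $79,100 + $17,750 = $96,850.
Defendant is the primary caregiver for a dependent (−$11,500 flat): $96,850 − $11,500 = $85,350.
$85,350 is at or above the $6,500 minimum.

$85,350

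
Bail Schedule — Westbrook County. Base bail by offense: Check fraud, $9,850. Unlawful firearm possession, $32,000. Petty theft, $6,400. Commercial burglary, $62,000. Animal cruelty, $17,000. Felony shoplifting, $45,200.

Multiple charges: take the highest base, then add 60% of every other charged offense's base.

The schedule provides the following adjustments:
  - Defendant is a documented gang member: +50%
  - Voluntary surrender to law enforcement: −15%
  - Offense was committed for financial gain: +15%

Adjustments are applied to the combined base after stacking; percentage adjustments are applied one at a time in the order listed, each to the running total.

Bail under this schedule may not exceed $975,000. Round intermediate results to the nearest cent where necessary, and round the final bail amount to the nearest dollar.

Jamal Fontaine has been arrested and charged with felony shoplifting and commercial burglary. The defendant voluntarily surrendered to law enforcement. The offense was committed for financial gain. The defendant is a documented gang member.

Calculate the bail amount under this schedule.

$130,672

Base amounts from the schedule: felony shoplifting $45,200; commercial burglary $62,000.
Stacking rule: highest base plus 60% of each additional charge. Highest is commercial burglary at $62,000. Additional: $45,200 × 60% = $27,120. Combined base = $62,000 + $27,120 = $89,120.
Defendant is a documented gang member (+50%): $89,120 × 1.5 = $133,680.
Voluntary surrender to law enforcement (−15%): $133,680 × 0.85 = $113,628.
Offense was committed for financial gain (+15%): $113,628 × 1.15 = $130,672.20.
$130,672.20 is within the $975,000 maximum.
Rounded to the nearest dollar: $130,672.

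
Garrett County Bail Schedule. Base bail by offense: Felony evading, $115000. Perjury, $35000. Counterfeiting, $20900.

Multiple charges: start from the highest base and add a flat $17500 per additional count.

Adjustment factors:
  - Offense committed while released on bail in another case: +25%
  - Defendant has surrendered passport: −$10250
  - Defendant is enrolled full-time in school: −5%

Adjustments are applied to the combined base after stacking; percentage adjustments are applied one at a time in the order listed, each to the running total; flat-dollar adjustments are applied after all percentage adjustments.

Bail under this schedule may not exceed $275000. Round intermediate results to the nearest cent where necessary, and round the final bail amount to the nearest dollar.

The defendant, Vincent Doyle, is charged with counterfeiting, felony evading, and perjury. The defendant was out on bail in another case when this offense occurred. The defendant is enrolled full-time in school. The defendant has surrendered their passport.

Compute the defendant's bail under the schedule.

$167875

Base amounts from the schedule: counterfeiting $20900; felony evading $115000; perjury $35000.
Stacking rule: highest base plus $17500 per additional charge. Highest is felony evading at $115000; 2 additional charges → +$35000. Combined base = $150000.
Offense committed while released on bail in another case (+25%): $150000 × 1.25 = $187500.
Defendant is enrolled full-time in school (−5%): $187500 × 0.95 = $178125.
Defendant has surrendered passport (−$10250 flat): $178125 − $10250 = $167875.
$167875 is within the $275000 maximum.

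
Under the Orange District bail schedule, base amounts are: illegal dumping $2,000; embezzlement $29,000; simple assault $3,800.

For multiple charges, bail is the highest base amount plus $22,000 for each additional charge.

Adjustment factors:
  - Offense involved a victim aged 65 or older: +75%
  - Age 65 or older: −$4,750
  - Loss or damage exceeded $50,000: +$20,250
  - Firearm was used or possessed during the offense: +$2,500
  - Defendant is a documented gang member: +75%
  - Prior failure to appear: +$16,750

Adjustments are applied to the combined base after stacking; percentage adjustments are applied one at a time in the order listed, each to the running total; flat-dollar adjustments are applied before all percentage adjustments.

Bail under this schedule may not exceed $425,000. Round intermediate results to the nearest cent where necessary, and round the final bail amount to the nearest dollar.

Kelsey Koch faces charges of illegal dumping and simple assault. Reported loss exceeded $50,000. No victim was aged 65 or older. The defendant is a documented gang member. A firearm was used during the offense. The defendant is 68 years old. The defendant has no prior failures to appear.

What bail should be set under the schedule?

Base amounts from the schedule: illegal dumping $2,000; simple assault $3,800.
Stacking rule: highest base plus $22,000 per additional charge. Highest is simple assault at $3,800; 1 additional charge → +$22,000. Combined base = $25,800.
Age 65 or older (−$4,750 flat): $25,800 − $4,750 = $21,050.
Loss or damage exceeded $50,000 (+$20,250 flat): $21,050 + $20,250 = $41,300.
Firearm was used or possessed during the offense (+$2,500 flat): $41,300 + $2,500 = $43,800.
Defendant is a documented gang member (+75%): $43,800 × 1.75 = $76,650.
$76,650 is within the $425,000 maximum.

$76,650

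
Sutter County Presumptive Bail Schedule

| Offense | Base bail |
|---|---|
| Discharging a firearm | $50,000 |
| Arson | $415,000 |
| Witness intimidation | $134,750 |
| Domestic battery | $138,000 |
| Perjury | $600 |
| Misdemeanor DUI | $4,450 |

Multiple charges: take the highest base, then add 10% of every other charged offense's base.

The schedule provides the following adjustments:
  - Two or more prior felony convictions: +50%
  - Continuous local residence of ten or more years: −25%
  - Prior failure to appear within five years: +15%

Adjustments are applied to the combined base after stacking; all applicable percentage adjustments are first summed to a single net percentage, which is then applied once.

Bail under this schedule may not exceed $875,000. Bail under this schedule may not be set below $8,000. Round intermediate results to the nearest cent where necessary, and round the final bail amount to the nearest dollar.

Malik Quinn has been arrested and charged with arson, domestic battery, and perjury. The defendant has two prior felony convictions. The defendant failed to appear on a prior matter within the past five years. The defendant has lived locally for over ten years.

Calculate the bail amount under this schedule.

Base amounts from the schedule: arson $415,000; domestic battery $138,000; perjury $600.
Stacking rule: highest base plus 10% of each additional charge. Highest is arson at $415,000. Additional: $138,000 × 10% = $13,800; $600 × 10% = $60. Combined base = $415,000 + $13,860 = $428,860.
Net percentage adjustment: +50% −25% +15% = +40%. $428,860 × 1.4 = $600,404.
$600,404 is within the $875,000 maximum.
$600,404 is at or above the $8,000 minimum.

$600,404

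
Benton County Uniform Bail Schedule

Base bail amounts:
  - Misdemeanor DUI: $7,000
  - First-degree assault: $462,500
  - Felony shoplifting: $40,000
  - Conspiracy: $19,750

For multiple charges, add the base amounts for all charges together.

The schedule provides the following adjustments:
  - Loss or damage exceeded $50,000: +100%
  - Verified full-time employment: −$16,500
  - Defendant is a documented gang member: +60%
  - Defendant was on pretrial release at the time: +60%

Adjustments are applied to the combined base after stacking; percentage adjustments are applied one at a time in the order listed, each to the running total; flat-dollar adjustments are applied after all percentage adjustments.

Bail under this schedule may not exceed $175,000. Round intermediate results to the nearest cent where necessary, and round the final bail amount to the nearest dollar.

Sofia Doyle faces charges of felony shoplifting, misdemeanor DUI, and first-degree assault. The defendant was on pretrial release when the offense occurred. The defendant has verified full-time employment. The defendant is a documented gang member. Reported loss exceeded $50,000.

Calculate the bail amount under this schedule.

Base amounts from the schedule: felony shoplifting $40,000; misdemeanor DUI $7,000; first-degree assault $462,500.
Stacking rule: sum of all bases. $40,000 + $7,000 + $462,500 = $509,500.
Loss or damage exceeded $50,000 (+100%): $509,500 × 2 = $1,019,000.
Defendant is a documented gang member (+60%): $1,019,000 × 1.6 = $1,630,400.
Defendant was on pretrial release at the time (+60%): $1,630,400 × 1.6 = $2,608,640.
Verified full-time employment (−$16,500 flat): $2,608,640 − $16,500 = $2,592,140.
Result $2,592,140 exceeds the maximum of $175,000; bail is capped at $175,000.

$175,000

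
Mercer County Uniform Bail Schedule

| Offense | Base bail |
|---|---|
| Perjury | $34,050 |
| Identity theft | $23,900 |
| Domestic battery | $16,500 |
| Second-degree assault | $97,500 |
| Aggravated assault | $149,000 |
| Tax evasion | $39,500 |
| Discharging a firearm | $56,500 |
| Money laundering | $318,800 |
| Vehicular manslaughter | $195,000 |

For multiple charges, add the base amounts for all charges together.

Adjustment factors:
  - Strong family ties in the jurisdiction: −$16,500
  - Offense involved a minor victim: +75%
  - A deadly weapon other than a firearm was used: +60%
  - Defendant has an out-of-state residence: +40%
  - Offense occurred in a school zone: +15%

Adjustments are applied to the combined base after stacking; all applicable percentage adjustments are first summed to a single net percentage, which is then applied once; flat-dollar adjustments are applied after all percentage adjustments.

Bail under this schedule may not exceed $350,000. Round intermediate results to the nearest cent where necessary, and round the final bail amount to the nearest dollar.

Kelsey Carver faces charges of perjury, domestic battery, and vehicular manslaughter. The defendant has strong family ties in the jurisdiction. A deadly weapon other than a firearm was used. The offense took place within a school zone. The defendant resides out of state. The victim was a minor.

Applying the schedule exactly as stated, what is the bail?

Base amounts from the schedule: perjury $34,050; domestic battery $16,500; vehicular manslaughter $195,000.
Stacking rule: sum of all bases. $34,050 + $16,500 + $195,000 = $245,550.
Net percentage adjustment: +75% +60% +40% +15% = +190%. $245,550 × 2.9 = $712,095.
Strong family ties in the jurisdiction (−$16,500 flat): $712,095 − $16,500 = $695,595.
Result $695,595 exceeds the maximum of $350,000; bail is capped at $350,000.

$350,000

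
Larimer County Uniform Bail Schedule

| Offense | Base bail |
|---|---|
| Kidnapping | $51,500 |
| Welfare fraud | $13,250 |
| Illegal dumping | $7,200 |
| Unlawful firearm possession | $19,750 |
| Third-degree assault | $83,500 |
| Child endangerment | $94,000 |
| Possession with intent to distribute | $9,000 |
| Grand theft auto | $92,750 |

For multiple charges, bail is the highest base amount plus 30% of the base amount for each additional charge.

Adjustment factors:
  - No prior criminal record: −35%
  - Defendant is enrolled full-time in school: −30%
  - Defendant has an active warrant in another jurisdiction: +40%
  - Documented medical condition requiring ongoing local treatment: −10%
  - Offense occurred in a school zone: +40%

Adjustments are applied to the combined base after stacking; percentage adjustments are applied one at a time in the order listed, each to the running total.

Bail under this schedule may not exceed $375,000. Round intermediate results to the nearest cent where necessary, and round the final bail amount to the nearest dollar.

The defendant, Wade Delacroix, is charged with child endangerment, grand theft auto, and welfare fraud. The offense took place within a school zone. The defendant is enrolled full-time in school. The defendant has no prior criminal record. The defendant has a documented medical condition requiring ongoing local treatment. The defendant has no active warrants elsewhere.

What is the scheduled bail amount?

$72,121

Base amounts from the schedule: child endangerment $94,000; grand theft auto $92,750; welfare fraud $13,250.
Stacking rule: highest base plus 30% of each additional charge. Highest is child endangerment at $94,000. Additional: $92,750 × 30% = $27,825; $13,250 × 30% = $3,975. Combined base = $94,000 + $31,800 = $125,800.
No prior criminal record (−35%): $125,800 × 0.65 = $81,770.
Defendant is enrolled full-time in school (−30%): $81,770 × 0.7 = $57,239.
Documented medical condition requiring ongoing local treatment (−10%): $57,239 × 0.9 = $51,515.10.
Offense occurred in a school zone (+40%): $51,515.10 × 1.4 = $72,121.14.
$72,121.14 is within the $375,000 maximum.
Rounded to the nearest dollar: $72,121.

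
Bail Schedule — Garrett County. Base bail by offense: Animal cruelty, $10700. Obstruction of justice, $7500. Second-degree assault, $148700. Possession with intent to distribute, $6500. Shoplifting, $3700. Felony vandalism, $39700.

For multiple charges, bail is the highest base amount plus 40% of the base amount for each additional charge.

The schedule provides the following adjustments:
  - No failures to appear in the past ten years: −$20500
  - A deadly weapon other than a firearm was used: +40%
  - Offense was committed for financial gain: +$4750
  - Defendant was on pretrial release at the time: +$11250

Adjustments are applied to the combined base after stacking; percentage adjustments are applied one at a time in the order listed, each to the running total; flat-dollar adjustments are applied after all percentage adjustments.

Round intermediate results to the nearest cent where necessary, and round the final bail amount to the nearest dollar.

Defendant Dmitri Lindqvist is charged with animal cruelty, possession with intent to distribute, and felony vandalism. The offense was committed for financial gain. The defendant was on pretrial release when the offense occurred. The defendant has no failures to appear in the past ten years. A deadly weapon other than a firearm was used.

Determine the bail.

Base amounts from the schedule: animal cruelty $10700; possession with intent to distribute $6500; felony vandalism $39700.
Stacking rule: highest base plus 40% of each additional charge. Highest is felony vandalism at $39700. Additional: $10700 × 40% = $4280; $6500 × 40% = $2600. Combined base = $39700 + $6880 = $46580.
A deadly weapon other than a firearm was used (+40%): $46580 × 1.4 = $65212.
No failures to appear in the past ten years (−$20500 flat): $65212 − $20500 = $44712.
Offense was committed for financial gain (+$4750 flat): $44712 + $4750 = $49462.
Defendant was on pretrial release at the time (+$11250 flat): $49462 + $11250 = $60712.

$60712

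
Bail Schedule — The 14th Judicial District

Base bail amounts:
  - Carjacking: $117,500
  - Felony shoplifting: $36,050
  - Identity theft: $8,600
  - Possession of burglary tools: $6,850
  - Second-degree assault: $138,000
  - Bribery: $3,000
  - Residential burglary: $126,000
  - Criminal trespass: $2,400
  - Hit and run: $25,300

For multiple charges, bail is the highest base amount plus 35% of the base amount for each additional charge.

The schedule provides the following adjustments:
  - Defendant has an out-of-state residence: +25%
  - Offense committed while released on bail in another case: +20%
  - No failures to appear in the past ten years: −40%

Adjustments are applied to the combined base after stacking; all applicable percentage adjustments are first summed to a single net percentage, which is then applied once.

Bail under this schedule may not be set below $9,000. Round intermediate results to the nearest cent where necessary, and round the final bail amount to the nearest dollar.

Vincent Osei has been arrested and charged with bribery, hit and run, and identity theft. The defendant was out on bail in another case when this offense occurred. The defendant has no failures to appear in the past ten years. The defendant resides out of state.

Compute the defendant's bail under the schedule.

$30,828

Base amounts from the schedule: bribery $3,000; hit and run $25,300; identity theft $8,600.
Stacking rule: highest base plus 35% of each additional charge. Highest is hit and run at $25,300. Additional: $3,000 × 35% = $1,050; $8,600 × 35% = $3,010. Combined base = $25,300 + $4,060 = $29,360.
Net percentage adjustment: +25% +20% −40% = +5%. $29,360 × 1.05 = $30,828.
$30,828 is at or above the $9,000 minimum.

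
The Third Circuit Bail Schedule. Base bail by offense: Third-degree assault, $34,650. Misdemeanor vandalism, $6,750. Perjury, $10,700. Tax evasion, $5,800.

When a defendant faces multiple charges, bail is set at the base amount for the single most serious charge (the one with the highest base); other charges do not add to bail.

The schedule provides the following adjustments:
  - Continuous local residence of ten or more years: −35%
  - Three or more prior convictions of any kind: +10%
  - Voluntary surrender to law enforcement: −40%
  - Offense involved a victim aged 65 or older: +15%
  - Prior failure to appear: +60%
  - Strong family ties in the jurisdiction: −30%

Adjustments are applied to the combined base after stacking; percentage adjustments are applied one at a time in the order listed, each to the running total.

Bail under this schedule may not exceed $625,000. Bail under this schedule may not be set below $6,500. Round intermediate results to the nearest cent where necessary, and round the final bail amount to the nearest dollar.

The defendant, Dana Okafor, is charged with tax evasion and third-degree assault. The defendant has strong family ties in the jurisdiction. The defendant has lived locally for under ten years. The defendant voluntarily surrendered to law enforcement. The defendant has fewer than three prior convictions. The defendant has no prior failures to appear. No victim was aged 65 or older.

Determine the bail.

$14,553

Base amounts from the schedule: tax evasion $5,800; third-degree assault $34,650.
Stacking rule: use the highest base only. Highest is third-degree assault at $34,650. Combined base = $34,650.
Voluntary surrender to law enforcement (−40%): $34,650 × 0.6 = $20,790.
Strong family ties in the jurisdiction (−30%): $20,790 × 0.7 = $14,553.
$14,553 is within the $625,000 maximum.
$14,553 is at or above the $6,500 minimum.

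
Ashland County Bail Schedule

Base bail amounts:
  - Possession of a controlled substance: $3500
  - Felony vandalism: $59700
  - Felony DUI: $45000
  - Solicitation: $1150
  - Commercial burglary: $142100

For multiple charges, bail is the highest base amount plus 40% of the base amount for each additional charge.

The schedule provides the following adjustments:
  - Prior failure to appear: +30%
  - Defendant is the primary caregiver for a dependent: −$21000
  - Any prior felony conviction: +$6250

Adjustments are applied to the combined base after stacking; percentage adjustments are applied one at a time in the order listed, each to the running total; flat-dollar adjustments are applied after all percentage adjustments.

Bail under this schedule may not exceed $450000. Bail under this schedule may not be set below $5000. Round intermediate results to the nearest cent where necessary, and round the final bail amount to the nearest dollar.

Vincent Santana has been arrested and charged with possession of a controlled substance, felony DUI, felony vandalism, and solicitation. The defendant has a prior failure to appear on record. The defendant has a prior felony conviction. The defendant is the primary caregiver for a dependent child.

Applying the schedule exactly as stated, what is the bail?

Base amounts from the schedule: possession of a controlled substance $3500; felony DUI $45000; felony vandalism $59700; solicitation $1150.
Stacking rule: highest base plus 40% of each additional charge. Highest is felony vandalism at $59700. Additional: $3500 × 40% = $1400; $45000 × 40% = $18000; $1150 × 40% = $460. Combined base = $59700 + $19860 = $79560.
Prior failure to appear (+30%): $79560 × 1.3 = $103428.
Defendant is the primary caregiver for a dependent (−$21000 flat): $103428 − $21000 = $82428.
Any prior felony conviction (+$6250 flat): $82428 + $6250 = $88678.
$88678 is within the $450000 maximum.
$88678 is at or above the $5000 minimum.

$88678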